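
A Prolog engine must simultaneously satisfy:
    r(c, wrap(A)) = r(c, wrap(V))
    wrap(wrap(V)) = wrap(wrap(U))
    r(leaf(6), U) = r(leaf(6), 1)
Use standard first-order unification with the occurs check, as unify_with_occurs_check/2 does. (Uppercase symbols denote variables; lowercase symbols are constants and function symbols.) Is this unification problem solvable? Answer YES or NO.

YES

Decompose r/2: c = c,  wrap(A) = wrap(V).
Delete trivial equation c = c.
Decompose wrap/1: A = V.
Bind A := V; no other remaining equation mentions A.
Decompose wrap/1: wrap(V) = wrap(U).
Decompose wrap/1: V = U.
Bind V := U; no other remaining equation mentions V. Substituting into the earlier binding gives A := U.
Decompose r/2: leaf(6) = leaf(6),  U = 1.
Delete trivial equation leaf(6) = leaf(6).
Bind U := 1. Substituting into the earlier bindings gives A := 1, V := 1.
No equations remain and no clash or occurs-check failure arose, so a unifier exists.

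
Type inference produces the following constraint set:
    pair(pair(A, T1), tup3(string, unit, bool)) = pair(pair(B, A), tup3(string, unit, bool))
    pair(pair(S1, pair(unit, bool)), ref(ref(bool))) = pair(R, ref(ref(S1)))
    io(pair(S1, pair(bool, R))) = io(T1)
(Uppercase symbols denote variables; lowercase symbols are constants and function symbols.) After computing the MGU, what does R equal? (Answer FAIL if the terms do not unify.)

pair(bool, pair(unit, bool))

Decompose pair/2: pair(A, T1) = pair(B, A),  tup3(string, unit, bool) = tup3(string, unit, bool).
Decompose pair/2: A = B,  T1 = A.
Bind A := B; substituting into the one remaining equation that mentions A gives: T1 = B.
Bind T1 := B; substituting into the one remaining equation that mentions T1 gives: io(pair(S1, pair(bool, R))) = io(B).
Delete trivial equation tup3(string, unit, bool) = tup3(string, unit, bool).
Decompose pair/2: pair(S1, pair(unit, bool)) = R,  ref(ref(bool)) = ref(ref(S1)).
Bind R := pair(S1, pair(unit, bool)); substituting into the one remaining equation that mentions R gives: io(pair(S1, pair(bool, pair(S1, pair(unit, bool))))) = io(B).
Decompose ref/1: ref(bool) = ref(S1).
Decompose ref/1: bool = S1.
Bind S1 := bool; substituting into the remaining equation gives: io(pair(bool, pair(bool, pair(bool, pair(unit, bool))))) = io(B). Substituting into the earlier binding gives R := pair(bool, pair(unit, bool)).
Decompose io/1: pair(bool, pair(bool, pair(bool, pair(unit, bool)))) = B.
Bind B := pair(bool, pair(bool, pair(bool, pair(unit, bool)))). Substituting into the earlier bindings gives A := pair(bool, pair(bool, pair(bool, pair(unit, bool)))), T1 := pair(bool, pair(bool, pair(bool, pair(unit, bool)))).
MGU = { A := pair(bool, pair(bool, pair(bool, pair(unit, bool)))), T1 := pair(bool, pair(bool, pair(bool, pair(unit, bool)))), R := pair(bool, pair(unit, bool)), S1 := bool, B := pair(bool, pair(bool, pair(bool, pair(unit, bool)))) }, so R := pair(bool, pair(unit, bool)).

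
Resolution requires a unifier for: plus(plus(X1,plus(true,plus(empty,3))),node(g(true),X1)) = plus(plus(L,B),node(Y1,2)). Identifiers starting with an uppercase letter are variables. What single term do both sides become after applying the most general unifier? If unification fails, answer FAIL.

Decompose plus/2: plus(X1,plus(true,plus(empty,3))) = plus(L,B),  node(g(true),X1) = node(Y1,2).
Decompose plus/2: X1 = L,  plus(true,plus(empty,3)) = B.
Bind X1 := L; substituting into the one remaining equation that mentions X1 gives: node(g(true),L) = node(Y1,2).
Bind B := plus(true,plus(empty,3)); no other remaining equation mentions B.
Decompose node/2: g(true) = Y1,  L = 2.
Bind Y1 := g(true); no other remaining equation mentions Y1.
Bind L := 2. Substituting into the earlier binding gives X1 := 2.
Applying the MGU to either side gives plus(plus(2,plus(true,plus(empty,3))),node(g(true),2)).

plus(plus(2,plus(true,plus(empty,3))),node(g(true),2))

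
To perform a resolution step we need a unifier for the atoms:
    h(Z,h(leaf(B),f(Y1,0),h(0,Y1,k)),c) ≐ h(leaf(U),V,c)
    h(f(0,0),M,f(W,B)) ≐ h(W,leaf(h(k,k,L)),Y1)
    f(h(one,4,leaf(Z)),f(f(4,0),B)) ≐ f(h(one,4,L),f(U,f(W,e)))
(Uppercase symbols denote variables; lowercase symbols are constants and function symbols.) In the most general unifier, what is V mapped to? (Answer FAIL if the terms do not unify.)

h(leaf(f(f(0,0),e)),f(f(f(0,0),f(f(0,0),e)),0),h(0,f(f(0,0),f(f(0,0),e)),k))

Decompose h/3: Z ≐ leaf(U),  h(leaf(B),f(Y1,0),h(0,Y1,k)) ≐ V,  c ≐ c.
Bind Z := leaf(U); substituting into the one remaining equation that mentions Z gives: f(h(one,4,leaf(leaf(U))),f(f(4,0),B)) ≐ f(h(one,4,L),f(U,f(W,e))).
Bind V := h(leaf(B),f(Y1,0),h(0,Y1,k)); no other remaining equation mentions V.
Delete trivial equation c ≐ c.
Decompose h/3: f(0,0) ≐ W,  M ≐ leaf(h(k,k,L)),  f(W,B) ≐ Y1.
Bind W := f(0,0); substituting into the 2 remaining equations that mention W gives: f(f(0,0),B) ≐ Y1,  f(h(one,4,leaf(leaf(U))),f(f(4,0),B)) ≐ f(h(one,4,L),f(U,f(f(0,0),e))).
Bind M := leaf(h(k,k,L)); no other remaining equation mentions M.
Bind Y1 := f(f(0,0),B); no other remaining equation mentions Y1. Substituting into the earlier binding gives V := h(leaf(B),f(f(f(0,0),B),0),h(0,f(f(0,0),B),k)).
Decompose f/2: h(one,4,leaf(leaf(U))) ≐ h(one,4,L),  f(f(4,0),B) ≐ f(U,f(f(0,0),e)).
Decompose h/3: one ≐ one,  4 ≐ 4,  leaf(leaf(U)) ≐ L.
Delete trivial equation one ≐ one.
Delete trivial equation 4 ≐ 4.
Bind L := leaf(leaf(U)); no other remaining equation mentions L. Substituting into the earlier binding gives M := leaf(h(k,k,leaf(leaf(U)))).
Decompose f/2: f(4,0) ≐ U,  B ≐ f(f(0,0),e).
Bind U := f(4,0); no other remaining equation mentions U. Substituting into the earlier bindings gives Z := leaf(f(4,0)), M := leaf(h(k,k,leaf(leaf(f(4,0))))), L := leaf(leaf(f(4,0))).
Bind B := f(f(0,0),e). Substituting into the earlier bindings gives V := h(leaf(f(f(0,0),e)),f(f(f(0,0),f(f(0,0),e)),0),h(0,f(f(0,0),f(f(0,0),e)),k)), Y1 := f(f(0,0),f(f(0,0),e)).
MGU = { Z -> leaf(f(4,0)), V -> h(leaf(f(f(0,0),e)),f(f(f(0,0),f(f(0,0),e)),0),h(0,f(f(0,0),f(f(0,0),e)),k)), W -> f(0,0), M -> leaf(h(k,k,leaf(leaf(f(4,0))))), Y1 -> f(f(0,0),f(f(0,0),e)), L -> leaf(leaf(f(4,0))), U -> f(4,0), B -> f(f(0,0),e) }, so V -> h(leaf(f(f(0,0),e)),f(f(f(0,0),f(f(0,0),e)),0),h(0,f(f(0,0),f(f(0,0),e)),k)).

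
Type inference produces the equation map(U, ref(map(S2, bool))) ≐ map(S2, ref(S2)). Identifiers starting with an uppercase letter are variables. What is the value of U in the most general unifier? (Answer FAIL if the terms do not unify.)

FAIL

Decompose map/2: U ≐ S2,  ref(map(S2, bool)) ≐ ref(S2).
Bind U := S2; no other remaining equation mentions U.
Decompose ref/1: map(S2, bool) ≐ S2.
Occurs check fails: S2 occurs in map(S2, bool); the equation S2 ≐ map(S2, bool) has no finite solution.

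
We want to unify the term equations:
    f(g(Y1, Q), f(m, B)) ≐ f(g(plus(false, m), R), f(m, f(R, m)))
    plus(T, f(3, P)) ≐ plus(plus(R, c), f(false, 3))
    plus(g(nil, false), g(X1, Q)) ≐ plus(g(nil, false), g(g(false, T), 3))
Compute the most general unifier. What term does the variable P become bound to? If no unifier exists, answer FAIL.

Decompose f/2: g(Y1, Q) ≐ g(plus(false, m), R),  f(m, B) ≐ f(m, f(R, m)).
Decompose g/2: Y1 ≐ plus(false, m),  Q ≐ R.
Bind Y1 := plus(false, m); no other remaining equation mentions Y1.
Bind Q := R; substituting into the one remaining equation that mentions Q gives: plus(g(nil, false), g(X1, R)) ≐ plus(g(nil, false), g(g(false, T), 3)).
Decompose f/2: m ≐ m,  B ≐ f(R, m).
Delete trivial equation m ≐ m.
Bind B := f(R, m); no other remaining equation mentions B.
Decompose plus/2: T ≐ plus(R, c),  f(3, P) ≐ f(false, 3).
Bind T := plus(R, c); substituting into the one remaining equation that mentions T gives: plus(g(nil, false), g(X1, R)) ≐ plus(g(nil, false), g(g(false, plus(R, c)), 3)).
Decompose f/2: 3 ≐ false,  P ≐ 3.
Clash: constants 3 and false differ; no unifier exists.

FAIL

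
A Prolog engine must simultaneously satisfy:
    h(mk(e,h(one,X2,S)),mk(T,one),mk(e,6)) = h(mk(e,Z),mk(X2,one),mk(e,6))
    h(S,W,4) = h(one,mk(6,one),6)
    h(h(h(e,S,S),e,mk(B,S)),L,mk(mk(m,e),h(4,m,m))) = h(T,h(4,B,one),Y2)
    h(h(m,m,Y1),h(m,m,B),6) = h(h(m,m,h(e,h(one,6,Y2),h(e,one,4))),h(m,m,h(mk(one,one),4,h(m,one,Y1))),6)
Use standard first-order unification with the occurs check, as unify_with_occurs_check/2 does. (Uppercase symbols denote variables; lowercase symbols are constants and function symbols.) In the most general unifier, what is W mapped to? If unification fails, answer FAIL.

Decompose h/3: mk(e,h(one,X2,S)) = mk(e,Z),  mk(T,one) = mk(X2,one),  mk(e,6) = mk(e,6).
Decompose mk/2: e = e,  h(one,X2,S) = Z.
Delete trivial equation e = e.
Bind Z := h(one,X2,S); no other remaining equation mentions Z.
Decompose mk/2: T = X2,  one = one.
Bind T := X2; substituting into the one remaining equation that mentions T gives: h(h(h(e,S,S),e,mk(B,S)),L,mk(mk(m,e),h(4,m,m))) = h(X2,h(4,B,one),Y2).
Delete trivial equation one = one.
Delete trivial equation mk(e,6) = mk(e,6).
Decompose h/3: S = one,  W = mk(6,one),  4 = 6.
Bind S := one; substituting into the one remaining equation that mentions S gives: h(h(h(e,one,one),e,mk(B,one)),L,mk(mk(m,e),h(4,m,m))) = h(X2,h(4,B,one),Y2). Substituting into the earlier binding gives Z := h(one,X2,one).
Bind W := mk(6,one); no other remaining equation mentions W.
Clash: constants 4 and 6 differ; no unifier exists.

FAIL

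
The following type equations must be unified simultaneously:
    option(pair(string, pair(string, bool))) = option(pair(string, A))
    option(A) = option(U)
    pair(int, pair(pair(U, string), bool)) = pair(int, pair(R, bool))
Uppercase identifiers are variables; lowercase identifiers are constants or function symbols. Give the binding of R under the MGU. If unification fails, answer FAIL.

pair(pair(string, bool), string)

Decompose option/1: pair(string, pair(string, bool)) = pair(string, A).
Decompose pair/2: string = string,  pair(string, bool) = A.
Delete trivial equation string = string.
Bind A := pair(string, bool); substituting into the one remaining equation that mentions A gives: option(pair(string, bool)) = option(U).
Decompose option/1: pair(string, bool) = U.
Bind U := pair(string, bool); substituting into the remaining equation gives: pair(int, pair(pair(pair(string, bool), string), bool)) = pair(int, pair(R, bool)).
Decompose pair/2: int = int,  pair(pair(pair(string, bool), string), bool) = pair(R, bool).
Delete trivial equation int = int.
Decompose pair/2: pair(pair(string, bool), string) = R,  bool = bool.
Bind R := pair(pair(string, bool), string); no other remaining equation mentions R.
Delete trivial equation bool = bool.
MGU = { A ↦ pair(string, bool), U ↦ pair(string, bool), R ↦ pair(pair(string, bool), string) }, so R ↦ pair(pair(string, bool), string).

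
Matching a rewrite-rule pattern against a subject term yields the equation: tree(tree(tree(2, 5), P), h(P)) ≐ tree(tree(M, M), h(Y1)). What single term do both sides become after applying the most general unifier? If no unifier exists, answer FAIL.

Decompose tree/2: tree(tree(2, 5), P) ≐ tree(M, M),  h(P) ≐ h(Y1).
Decompose tree/2: tree(2, 5) ≐ M,  P ≐ M.
Bind M := tree(2, 5); substituting into the one remaining equation that mentions M gives: P ≐ tree(2, 5).
Bind P := tree(2, 5); substituting into the remaining equation gives: h(tree(2, 5)) ≐ h(Y1).
Decompose h/1: tree(2, 5) ≐ Y1.
Bind Y1 := tree(2, 5).
Applying the MGU to either side gives tree(tree(tree(2, 5), tree(2, 5)), h(tree(2, 5))).

tree(tree(tree(2, 5), tree(2, 5)), h(tree(2, 5)))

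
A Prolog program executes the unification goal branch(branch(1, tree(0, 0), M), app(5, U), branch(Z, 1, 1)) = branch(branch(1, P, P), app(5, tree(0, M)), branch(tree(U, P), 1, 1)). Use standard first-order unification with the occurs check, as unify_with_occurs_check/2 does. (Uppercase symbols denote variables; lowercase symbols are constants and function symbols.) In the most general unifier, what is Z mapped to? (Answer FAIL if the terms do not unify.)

tree(tree(0, tree(0, 0)), tree(0, 0))

Decompose branch/3: branch(1, tree(0, 0), M) = branch(1, P, P),  app(5, U) = app(5, tree(0, M)),  branch(Z, 1, 1) = branch(tree(U, P), 1, 1).
Decompose branch/3: 1 = 1,  tree(0, 0) = P,  M = P.
Delete trivial equation 1 = 1.
Bind P := tree(0, 0); substituting into the 2 remaining equations that mention P gives: M = tree(0, 0),  branch(Z, 1, 1) = branch(tree(U, tree(0, 0)), 1, 1).
Bind M := tree(0, 0); substituting into the one remaining equation that mentions M gives: app(5, U) = app(5, tree(0, tree(0, 0))).
Decompose app/2: 5 = 5,  U = tree(0, tree(0, 0)).
Delete trivial equation 5 = 5.
Bind U := tree(0, tree(0, 0)); substituting into the remaining equation gives: branch(Z, 1, 1) = branch(tree(tree(0, tree(0, 0)), tree(0, 0)), 1, 1).
Decompose branch/3: Z = tree(tree(0, tree(0, 0)), tree(0, 0)),  1 = 1,  1 = 1.
Bind Z := tree(tree(0, tree(0, 0)), tree(0, 0)); no other remaining equation mentions Z.
Delete trivial equation 1 = 1.
Delete trivial equation 1 = 1.
MGU = { P = tree(0, 0), M = tree(0, 0), U = tree(0, tree(0, 0)), Z = tree(tree(0, tree(0, 0)), tree(0, 0)) }, so Z = tree(tree(0, tree(0, 0)), tree(0, 0)).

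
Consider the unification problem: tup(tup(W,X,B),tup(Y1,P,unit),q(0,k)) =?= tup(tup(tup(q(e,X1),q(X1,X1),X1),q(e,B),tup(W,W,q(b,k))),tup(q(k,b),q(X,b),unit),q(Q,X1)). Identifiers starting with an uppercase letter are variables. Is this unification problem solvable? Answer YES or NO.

YES

Decompose tup/3: tup(W,X,B) =?= tup(tup(q(e,X1),q(X1,X1),X1),q(e,B),tup(W,W,q(b,k))),  tup(Y1,P,unit) =?= tup(q(k,b),q(X,b),unit),  q(0,k) =?= q(Q,X1).
Decompose tup/3: W =?= tup(q(e,X1),q(X1,X1),X1),  X =?= q(e,B),  B =?= tup(W,W,q(b,k)).
Bind W := tup(q(e,X1),q(X1,X1),X1); substituting into the one remaining equation that mentions W gives: B =?= tup(tup(q(e,X1),q(X1,X1),X1),tup(q(e,X1),q(X1,X1),X1),q(b,k)).
Bind X := q(e,B); substituting into the one remaining equation that mentions X gives: tup(Y1,P,unit) =?= tup(q(k,b),q(q(e,B),b),unit).
Bind B := tup(tup(q(e,X1),q(X1,X1),X1),tup(q(e,X1),q(X1,X1),X1),q(b,k)); substituting into the one remaining equation that mentions B gives: tup(Y1,P,unit) =?= tup(q(k,b),q(q(e,tup(tup(q(e,X1),q(X1,X1),X1),tup(q(e,X1),q(X1,X1),X1),q(b,k))),b),unit). Substituting into the earlier binding gives X := q(e,tup(tup(q(e,X1),q(X1,X1),X1),tup(q(e,X1),q(X1,X1),X1),q(b,k))).
Decompose tup/3: Y1 =?= q(k,b),  P =?= q(q(e,tup(tup(q(e,X1),q(X1,X1),X1),tup(q(e,X1),q(X1,X1),X1),q(b,k))),b),  unit =?= unit.
Bind Y1 := q(k,b); no other remaining equation mentions Y1.
Bind P := q(q(e,tup(tup(q(e,X1),q(X1,X1),X1),tup(q(e,X1),q(X1,X1),X1),q(b,k))),b); no other remaining equation mentions P.
Delete trivial equation unit =?= unit.
Decompose q/2: 0 =?= Q,  k =?= X1.
Bind Q := 0; no other remaining equation mentions Q.
Bind X1 := k. Substituting into the earlier bindings gives W := tup(q(e,k),q(k,k),k), X := q(e,tup(tup(q(e,k),q(k,k),k),tup(q(e,k),q(k,k),k),q(b,k))), B := tup(tup(q(e,k),q(k,k),k),tup(q(e,k),q(k,k),k),q(b,k)), P := q(q(e,tup(tup(q(e,k),q(k,k),k),tup(q(e,k),q(k,k),k),q(b,k))),b).
No equations remain and no clash or occurs-check failure arose, so a unifier exists.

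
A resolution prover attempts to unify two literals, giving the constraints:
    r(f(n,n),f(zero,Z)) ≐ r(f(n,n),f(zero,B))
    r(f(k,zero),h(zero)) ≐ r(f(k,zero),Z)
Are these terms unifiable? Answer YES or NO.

YES

Decompose r/2: f(n,n) ≐ f(n,n),  f(zero,Z) ≐ f(zero,B).
Delete trivial equation f(n,n) ≐ f(n,n).
Decompose f/2: zero ≐ zero,  Z ≐ B.
Delete trivial equation zero ≐ zero.
Bind Z := B; substituting into the remaining equation gives: r(f(k,zero),h(zero)) ≐ r(f(k,zero),B).
Decompose r/2: f(k,zero) ≐ f(k,zero),  h(zero) ≐ B.
Delete trivial equation f(k,zero) ≐ f(k,zero).
Bind B := h(zero). Substituting into the earlier binding gives Z := h(zero).
No equations remain and no clash or occurs-check failure arose, so a unifier exists.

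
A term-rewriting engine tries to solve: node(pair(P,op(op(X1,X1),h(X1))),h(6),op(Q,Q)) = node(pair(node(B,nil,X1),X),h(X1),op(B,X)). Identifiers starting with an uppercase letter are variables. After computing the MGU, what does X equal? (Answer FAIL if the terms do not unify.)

Decompose node/3: pair(P,op(op(X1,X1),h(X1))) = pair(node(B,nil,X1),X),  h(6) = h(X1),  op(Q,Q) = op(B,X).
Decompose pair/2: P = node(B,nil,X1),  op(op(X1,X1),h(X1)) = X.
Bind P := node(B,nil,X1); no other remaining equation mentions P.
Bind X := op(op(X1,X1),h(X1)); substituting into the one remaining equation that mentions X gives: op(Q,Q) = op(B,op(op(X1,X1),h(X1))).
Decompose h/1: 6 = X1.
Bind X1 := 6; substituting into the remaining equation gives: op(Q,Q) = op(B,op(op(6,6),h(6))). Substituting into the earlier bindings gives P := node(B,nil,6), X := op(op(6,6),h(6)).
Decompose op/2: Q = B,  Q = op(op(6,6),h(6)).
Bind Q := B; substituting into the remaining equation gives: B = op(op(6,6),h(6)).
Bind B := op(op(6,6),h(6)). Substituting into the earlier bindings gives P := node(op(op(6,6),h(6)),nil,6), Q := op(op(6,6),h(6)).
MGU = { P := node(op(op(6,6),h(6)),nil,6), X := op(op(6,6),h(6)), X1 := 6, Q := op(op(6,6),h(6)), B := op(op(6,6),h(6)) }, so X := op(op(6,6),h(6)).

op(op(6,6),h(6))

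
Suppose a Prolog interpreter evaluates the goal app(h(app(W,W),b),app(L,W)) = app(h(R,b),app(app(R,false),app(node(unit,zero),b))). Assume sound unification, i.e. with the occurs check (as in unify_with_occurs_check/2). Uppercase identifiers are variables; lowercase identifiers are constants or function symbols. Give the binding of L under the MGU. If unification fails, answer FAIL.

app(app(app(node(unit,zero),b),app(node(unit,zero),b)),false)

Decompose app/2: h(app(W,W),b) = h(R,b),  app(L,W) = app(app(R,false),app(node(unit,zero),b)).
Decompose h/2: app(W,W) = R,  b = b.
Bind R := app(W,W); substituting into the one remaining equation that mentions R gives: app(L,W) = app(app(app(W,W),false),app(node(unit,zero),b)).
Delete trivial equation b = b.
Decompose app/2: L = app(app(W,W),false),  W = app(node(unit,zero),b).
Bind L := app(app(W,W),false); no other remaining equation mentions L.
Bind W := app(node(unit,zero),b). Substituting into the earlier bindings gives R := app(app(node(unit,zero),b),app(node(unit,zero),b)), L := app(app(app(node(unit,zero),b),app(node(unit,zero),b)),false).
MGU = { R = app(app(node(unit,zero),b),app(node(unit,zero),b)), L = app(app(app(node(unit,zero),b),app(node(unit,zero),b)),false), W = app(node(unit,zero),b) }, so L = app(app(app(node(unit,zero),b),app(node(unit,zero),b)),false).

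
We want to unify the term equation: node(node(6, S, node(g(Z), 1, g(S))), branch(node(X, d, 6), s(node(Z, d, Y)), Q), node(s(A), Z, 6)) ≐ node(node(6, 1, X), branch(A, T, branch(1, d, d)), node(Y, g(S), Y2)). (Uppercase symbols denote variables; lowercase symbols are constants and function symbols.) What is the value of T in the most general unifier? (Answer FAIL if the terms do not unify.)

Decompose node/3: node(6, S, node(g(Z), 1, g(S))) ≐ node(6, 1, X),  branch(node(X, d, 6), s(node(Z, d, Y)), Q) ≐ branch(A, T, branch(1, d, d)),  node(s(A), Z, 6) ≐ node(Y, g(S), Y2).
Decompose node/3: 6 ≐ 6,  S ≐ 1,  node(g(Z), 1, g(S)) ≐ X.
Delete trivial equation 6 ≐ 6.
Bind S := 1; substituting into the 2 remaining equations that mention S gives: node(g(Z), 1, g(1)) ≐ X,  node(s(A), Z, 6) ≐ node(Y, g(1), Y2).
Bind X := node(g(Z), 1, g(1)); substituting into the one remaining equation that mentions X gives: branch(node(node(g(Z), 1, g(1)), d, 6), s(node(Z, d, Y)), Q) ≐ branch(A, T, branch(1, d, d)).
Decompose branch/3: node(node(g(Z), 1, g(1)), d, 6) ≐ A,  s(node(Z, d, Y)) ≐ T,  Q ≐ branch(1, d, d).
Bind A := node(node(g(Z), 1, g(1)), d, 6); substituting into the one remaining equation that mentions A gives: node(s(node(node(g(Z), 1, g(1)), d, 6)), Z, 6) ≐ node(Y, g(1), Y2).
Bind T := s(node(Z, d, Y)); no other remaining equation mentions T.
Bind Q := branch(1, d, d); no other remaining equation mentions Q.
Decompose node/3: s(node(node(g(Z), 1, g(1)), d, 6)) ≐ Y,  Z ≐ g(1),  6 ≐ Y2.
Bind Y := s(node(node(g(Z), 1, g(1)), d, 6)); no other remaining equation mentions Y. Substituting into the earlier binding gives T := s(node(Z, d, s(node(node(g(Z), 1, g(1)), d, 6)))).
Bind Z := g(1); no other remaining equation mentions Z. Substituting into the earlier bindings gives X := node(g(g(1)), 1, g(1)), A := node(node(g(g(1)), 1, g(1)), d, 6), T := s(node(g(1), d, s(node(node(g(g(1)), 1, g(1)), d, 6)))), Y := s(node(node(g(g(1)), 1, g(1)), d, 6)).
Bind Y2 := 6.
MGU = { S ↦ 1, X ↦ node(g(g(1)), 1, g(1)), A ↦ node(node(g(g(1)), 1, g(1)), d, 6), T ↦ s(node(g(1), d, s(node(node(g(g(1)), 1, g(1)), d, 6)))), Q ↦ branch(1, d, d), Y ↦ s(node(node(g(g(1)), 1, g(1)), d, 6)), Z ↦ g(1), Y2 ↦ 6 }, so T ↦ s(node(g(1), d, s(node(node(g(g(1)), 1, g(1)), d, 6)))).

s(node(g(1), d, s(node(node(g(g(1)), 1, g(1)), d, 6))))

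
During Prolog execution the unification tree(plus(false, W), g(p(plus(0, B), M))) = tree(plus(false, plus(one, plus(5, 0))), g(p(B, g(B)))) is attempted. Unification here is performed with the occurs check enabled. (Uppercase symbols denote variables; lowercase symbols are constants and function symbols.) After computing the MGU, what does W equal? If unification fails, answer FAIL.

FAIL

Decompose tree/2: plus(false, W) = plus(false, plus(one, plus(5, 0))),  g(p(plus(0, B), M)) = g(p(B, g(B))).
Decompose plus/2: false = false,  W = plus(one, plus(5, 0)).
Delete trivial equation false = false.
Bind W := plus(one, plus(5, 0)); no other remaining equation mentions W.
Decompose g/1: p(plus(0, B), M) = p(B, g(B)).
Decompose p/2: plus(0, B) = B,  M = g(B).
Occurs check fails: B occurs in plus(0, B); the equation B = plus(0, B) has no finite solution.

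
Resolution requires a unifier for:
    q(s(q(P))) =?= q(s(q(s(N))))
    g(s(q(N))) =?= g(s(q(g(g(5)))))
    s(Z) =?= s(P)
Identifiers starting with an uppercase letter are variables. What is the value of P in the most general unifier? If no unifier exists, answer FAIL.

s(g(g(5)))

Decompose q/1: s(q(P)) =?= s(q(s(N))).
Decompose s/1: q(P) =?= q(s(N)).
Decompose q/1: P =?= s(N).
Bind P := s(N); substituting into the one remaining equation that mentions P gives: s(Z) =?= s(s(N)).
Decompose g/1: s(q(N)) =?= s(q(g(g(5)))).
Decompose s/1: q(N) =?= q(g(g(5))).
Decompose q/1: N =?= g(g(5)).
Bind N := g(g(5)); substituting into the remaining equation gives: s(Z) =?= s(s(g(g(5)))). Substituting into the earlier binding gives P := s(g(g(5))).
Decompose s/1: Z =?= s(g(g(5))).
Bind Z := s(g(g(5))).
MGU = { P ↦ s(g(g(5))), N ↦ g(g(5)), Z ↦ s(g(g(5))) }, so P ↦ s(g(g(5))).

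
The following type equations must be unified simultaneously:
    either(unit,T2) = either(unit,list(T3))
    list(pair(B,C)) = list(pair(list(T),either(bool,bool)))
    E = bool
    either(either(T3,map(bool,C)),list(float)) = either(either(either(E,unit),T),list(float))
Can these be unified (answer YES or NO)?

Decompose either/2: unit = unit,  T2 = list(T3).
Delete trivial equation unit = unit.
Bind T2 := list(T3); no other remaining equation mentions T2.
Decompose list/1: pair(B,C) = pair(list(T),either(bool,bool)).
Decompose pair/2: B = list(T),  C = either(bool,bool).
Bind B := list(T); no other remaining equation mentions B.
Bind C := either(bool,bool); substituting into the one remaining equation that mentions C gives: either(either(T3,map(bool,either(bool,bool))),list(float)) = either(either(either(E,unit),T),list(float)).
Bind E := bool; substituting into the remaining equation gives: either(either(T3,map(bool,either(bool,bool))),list(float)) = either(either(either(bool,unit),T),list(float)).
Decompose either/2: either(T3,map(bool,either(bool,bool))) = either(either(bool,unit),T),  list(float) = list(float).
Decompose either/2: T3 = either(bool,unit),  map(bool,either(bool,bool)) = T.
Bind T3 := either(bool,unit); no other remaining equation mentions T3. Substituting into the earlier binding gives T2 := list(either(bool,unit)).
Bind T := map(bool,either(bool,bool)); no other remaining equation mentions T. Substituting into the earlier binding gives B := list(map(bool,either(bool,bool))).
Delete trivial equation list(float) = list(float).
No equations remain and no clash or occurs-check failure arose, so a unifier exists.

YES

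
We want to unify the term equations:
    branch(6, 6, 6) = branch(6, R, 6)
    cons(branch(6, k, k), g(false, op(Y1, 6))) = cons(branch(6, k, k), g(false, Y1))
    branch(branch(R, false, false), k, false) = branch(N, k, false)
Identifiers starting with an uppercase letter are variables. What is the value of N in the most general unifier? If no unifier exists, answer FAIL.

Decompose branch/3: 6 = 6,  6 = R,  6 = 6.
Delete trivial equation 6 = 6.
Bind R := 6; substituting into the one remaining equation that mentions R gives: branch(branch(6, false, false), k, false) = branch(N, k, false).
Delete trivial equation 6 = 6.
Decompose cons/2: branch(6, k, k) = branch(6, k, k),  g(false, op(Y1, 6)) = g(false, Y1).
Delete trivial equation branch(6, k, k) = branch(6, k, k).
Decompose g/2: false = false,  op(Y1, 6) = Y1.
Delete trivial equation false = false.
Occurs check fails: Y1 occurs in op(Y1, 6); the equation Y1 = op(Y1, 6) has no finite solution.

FAIL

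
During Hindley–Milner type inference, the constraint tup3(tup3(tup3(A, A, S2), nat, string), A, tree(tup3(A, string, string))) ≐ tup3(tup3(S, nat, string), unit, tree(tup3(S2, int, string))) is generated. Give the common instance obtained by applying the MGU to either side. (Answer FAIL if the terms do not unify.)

FAIL

Decompose tup3/3: tup3(tup3(A, A, S2), nat, string) ≐ tup3(S, nat, string),  A ≐ unit,  tree(tup3(A, string, string)) ≐ tree(tup3(S2, int, string)).
Decompose tup3/3: tup3(A, A, S2) ≐ S,  nat ≐ nat,  string ≐ string.
Bind S := tup3(A, A, S2); no other remaining equation mentions S.
Delete trivial equation nat ≐ nat.
Delete trivial equation string ≐ string.
Bind A := unit; substituting into the remaining equation gives: tree(tup3(unit, string, string)) ≐ tree(tup3(S2, int, string)). Substituting into the earlier binding gives S := tup3(unit, unit, S2).
Decompose tree/1: tup3(unit, string, string) ≐ tup3(S2, int, string).
Decompose tup3/3: unit ≐ S2,  string ≐ int,  string ≐ string.
Bind S2 := unit; no other remaining equation mentions S2. Substituting into the earlier binding gives S := tup3(unit, unit, unit).
Clash: constants string and int differ; no unifier exists.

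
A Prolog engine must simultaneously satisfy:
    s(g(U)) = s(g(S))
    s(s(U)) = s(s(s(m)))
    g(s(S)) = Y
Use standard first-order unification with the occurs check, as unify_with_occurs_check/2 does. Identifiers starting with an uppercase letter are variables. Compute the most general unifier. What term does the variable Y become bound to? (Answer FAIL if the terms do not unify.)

g(s(s(m)))

Decompose s/1: g(U) = g(S).
Decompose g/1: U = S.
Bind U := S; substituting into the one remaining equation that mentions U gives: s(s(S)) = s(s(s(m))).
Decompose s/1: s(S) = s(s(m)).
Decompose s/1: S = s(m).
Bind S := s(m); substituting into the remaining equation gives: g(s(s(m))) = Y. Substituting into the earlier binding gives U := s(m).
Bind Y := g(s(s(m))).
MGU = { U -> s(m), S -> s(m), Y -> g(s(s(m))) }, so Y -> g(s(s(m))).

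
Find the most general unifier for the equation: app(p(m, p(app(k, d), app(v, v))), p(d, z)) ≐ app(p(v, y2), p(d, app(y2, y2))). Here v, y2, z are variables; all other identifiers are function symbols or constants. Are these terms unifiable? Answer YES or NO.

YES

Decompose app/2: p(m, p(app(k, d), app(v, v))) ≐ p(v, y2),  p(d, z) ≐ p(d, app(y2, y2)).
Decompose p/2: m ≐ v,  p(app(k, d), app(v, v)) ≐ y2.
Bind v := m; substituting into the one remaining equation that mentions v gives: p(app(k, d), app(m, m)) ≐ y2.
Bind y2 := p(app(k, d), app(m, m)); substituting into the remaining equation gives: p(d, z) ≐ p(d, app(p(app(k, d), app(m, m)), p(app(k, d), app(m, m)))).
Decompose p/2: d ≐ d,  z ≐ app(p(app(k, d), app(m, m)), p(app(k, d), app(m, m))).
Delete trivial equation d ≐ d.
Bind z := app(p(app(k, d), app(m, m)), p(app(k, d), app(m, m))).
No equations remain and no clash or occurs-check failure arose, so a unifier exists.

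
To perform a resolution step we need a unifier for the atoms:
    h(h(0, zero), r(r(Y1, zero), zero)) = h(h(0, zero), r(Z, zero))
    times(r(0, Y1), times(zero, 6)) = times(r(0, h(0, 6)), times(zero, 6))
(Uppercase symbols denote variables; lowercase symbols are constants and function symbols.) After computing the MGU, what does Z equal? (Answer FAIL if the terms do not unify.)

r(h(0, 6), zero)

Decompose h/2: h(0, zero) = h(0, zero),  r(r(Y1, zero), zero) = r(Z, zero).
Delete trivial equation h(0, zero) = h(0, zero).
Decompose r/2: r(Y1, zero) = Z,  zero = zero.
Bind Z := r(Y1, zero); no other remaining equation mentions Z.
Delete trivial equation zero = zero.
Decompose times/2: r(0, Y1) = r(0, h(0, 6)),  times(zero, 6) = times(zero, 6).
Decompose r/2: 0 = 0,  Y1 = h(0, 6).
Delete trivial equation 0 = 0.
Bind Y1 := h(0, 6); no other remaining equation mentions Y1. Substituting into the earlier binding gives Z := r(h(0, 6), zero).
Delete trivial equation times(zero, 6) = times(zero, 6).
MGU = { Z := r(h(0, 6), zero), Y1 := h(0, 6) }, so Z := r(h(0, 6), zero).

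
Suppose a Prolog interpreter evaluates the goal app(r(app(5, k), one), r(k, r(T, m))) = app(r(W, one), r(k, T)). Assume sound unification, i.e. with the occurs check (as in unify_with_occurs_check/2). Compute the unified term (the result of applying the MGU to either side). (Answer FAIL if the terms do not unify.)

FAIL

Decompose app/2: r(app(5, k), one) = r(W, one),  r(k, r(T, m)) = r(k, T).
Decompose r/2: app(5, k) = W,  one = one.
Bind W := app(5, k); no other remaining equation mentions W.
Delete trivial equation one = one.
Decompose r/2: k = k,  r(T, m) = T.
Delete trivial equation k = k.
Occurs check fails: T occurs in r(T, m); the equation T = r(T, m) has no finite solution.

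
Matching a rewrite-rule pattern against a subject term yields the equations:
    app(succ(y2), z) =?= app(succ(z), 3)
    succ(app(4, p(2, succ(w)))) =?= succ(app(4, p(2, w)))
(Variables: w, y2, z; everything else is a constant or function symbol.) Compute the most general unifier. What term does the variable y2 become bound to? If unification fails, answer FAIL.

Decompose app/2: succ(y2) =?= succ(z),  z =?= 3.
Decompose succ/1: y2 =?= z.
Bind y2 := z; no other remaining equation mentions y2.
Bind z := 3; no other remaining equation mentions z. Substituting into the earlier binding gives y2 := 3.
Decompose succ/1: app(4, p(2, succ(w))) =?= app(4, p(2, w)).
Decompose app/2: 4 =?= 4,  p(2, succ(w)) =?= p(2, w).
Delete trivial equation 4 =?= 4.
Decompose p/2: 2 =?= 2,  succ(w) =?= w.
Delete trivial equation 2 =?= 2.
Occurs check fails: w occurs in succ(w); the equation w =?= succ(w) has no finite solution.

FAIL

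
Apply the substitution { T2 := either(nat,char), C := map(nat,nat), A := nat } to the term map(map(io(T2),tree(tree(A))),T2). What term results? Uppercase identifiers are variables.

Replace each occurrence of T2 with either(nat,char).
Replace each occurrence of A with nat.
Result: map(map(io(either(nat,char)),tree(tree(nat))),either(nat,char)).

map(map(io(either(nat,char)),tree(tree(nat))),either(nat,char))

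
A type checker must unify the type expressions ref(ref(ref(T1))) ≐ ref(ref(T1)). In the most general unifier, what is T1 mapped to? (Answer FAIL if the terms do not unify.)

FAIL

Decompose ref/1: ref(ref(T1)) ≐ ref(T1).
Decompose ref/1: ref(T1) ≐ T1.
Occurs check fails: T1 occurs in ref(T1); the equation T1 ≐ ref(T1) has no finite solution.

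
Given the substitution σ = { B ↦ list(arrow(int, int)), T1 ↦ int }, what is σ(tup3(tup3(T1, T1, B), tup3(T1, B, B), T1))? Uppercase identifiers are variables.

Replace each occurrence of B with list(arrow(int, int)).
Replace each occurrence of T1 with int.
Result: tup3(tup3(int, int, list(arrow(int, int))), tup3(int, list(arrow(int, int)), list(arrow(int, int))), int).

tup3(tup3(int, int, list(arrow(int, int))), tup3(int, list(arrow(int, int)), list(arrow(int, int))), int)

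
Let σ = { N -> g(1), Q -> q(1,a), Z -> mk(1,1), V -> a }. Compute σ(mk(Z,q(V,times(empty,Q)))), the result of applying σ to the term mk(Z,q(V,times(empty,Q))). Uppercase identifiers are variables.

mk(mk(1,1),q(a,times(empty,q(1,a))))

Replace each occurrence of Q with q(1,a).
Replace each occurrence of Z with mk(1,1).
Replace each occurrence of V with a.
Result: mk(mk(1,1),q(a,times(empty,q(1,a)))).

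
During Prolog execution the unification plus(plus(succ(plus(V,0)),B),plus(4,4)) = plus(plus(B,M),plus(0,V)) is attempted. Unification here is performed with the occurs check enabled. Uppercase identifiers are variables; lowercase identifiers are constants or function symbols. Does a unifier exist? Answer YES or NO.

NO

Decompose plus/2: plus(succ(plus(V,0)),B) = plus(B,M),  plus(4,4) = plus(0,V).
Decompose plus/2: succ(plus(V,0)) = B,  B = M.
Bind B := succ(plus(V,0)); substituting into the one remaining equation that mentions B gives: succ(plus(V,0)) = M.
Bind M := succ(plus(V,0)); no other remaining equation mentions M.
Decompose plus/2: 4 = 0,  4 = V.
Clash: constants 4 and 0 differ; no unifier exists.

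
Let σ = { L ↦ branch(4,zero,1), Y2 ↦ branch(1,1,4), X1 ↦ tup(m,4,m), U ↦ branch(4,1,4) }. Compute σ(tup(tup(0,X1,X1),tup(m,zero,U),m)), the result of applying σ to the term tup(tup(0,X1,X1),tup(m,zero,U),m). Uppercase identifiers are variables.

Replace each occurrence of X1 with tup(m,4,m).
Replace each occurrence of U with branch(4,1,4).
Result: tup(tup(0,tup(m,4,m),tup(m,4,m)),tup(m,zero,branch(4,1,4)),m).

tup(tup(0,tup(m,4,m),tup(m,4,m)),tup(m,zero,branch(4,1,4)),m)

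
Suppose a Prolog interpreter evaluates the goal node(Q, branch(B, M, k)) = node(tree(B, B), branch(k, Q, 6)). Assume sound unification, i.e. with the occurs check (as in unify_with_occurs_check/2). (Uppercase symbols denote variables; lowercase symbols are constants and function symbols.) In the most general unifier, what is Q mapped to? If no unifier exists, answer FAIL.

FAIL

Decompose node/2: Q = tree(B, B),  branch(B, M, k) = branch(k, Q, 6).
Bind Q := tree(B, B); substituting into the remaining equation gives: branch(B, M, k) = branch(k, tree(B, B), 6).
Decompose branch/3: B = k,  M = tree(B, B),  k = 6.
Bind B := k; substituting into the one remaining equation that mentions B gives: M = tree(k, k). Substituting into the earlier binding gives Q := tree(k, k).
Bind M := tree(k, k); no other remaining equation mentions M.
Clash: constants k and 6 differ; no unifier exists.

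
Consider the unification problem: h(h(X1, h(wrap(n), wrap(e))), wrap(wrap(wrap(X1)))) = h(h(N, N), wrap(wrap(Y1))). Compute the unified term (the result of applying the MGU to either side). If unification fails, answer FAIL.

Decompose h/2: h(X1, h(wrap(n), wrap(e))) = h(N, N),  wrap(wrap(wrap(X1))) = wrap(wrap(Y1)).
Decompose h/2: X1 = N,  h(wrap(n), wrap(e)) = N.
Bind X1 := N; substituting into the one remaining equation that mentions X1 gives: wrap(wrap(wrap(N))) = wrap(wrap(Y1)).
Bind N := h(wrap(n), wrap(e)); substituting into the remaining equation gives: wrap(wrap(wrap(h(wrap(n), wrap(e))))) = wrap(wrap(Y1)). Substituting into the earlier binding gives X1 := h(wrap(n), wrap(e)).
Decompose wrap/1: wrap(wrap(h(wrap(n), wrap(e)))) = wrap(Y1).
Decompose wrap/1: wrap(h(wrap(n), wrap(e))) = Y1.
Bind Y1 := wrap(h(wrap(n), wrap(e))).
Applying the MGU to either side gives h(h(h(wrap(n), wrap(e)), h(wrap(n), wrap(e))), wrap(wrap(wrap(h(wrap(n), wrap(e)))))).

h(h(h(wrap(n), wrap(e)), h(wrap(n), wrap(e))), wrap(wrap(wrap(h(wrap(n), wrap(e))))))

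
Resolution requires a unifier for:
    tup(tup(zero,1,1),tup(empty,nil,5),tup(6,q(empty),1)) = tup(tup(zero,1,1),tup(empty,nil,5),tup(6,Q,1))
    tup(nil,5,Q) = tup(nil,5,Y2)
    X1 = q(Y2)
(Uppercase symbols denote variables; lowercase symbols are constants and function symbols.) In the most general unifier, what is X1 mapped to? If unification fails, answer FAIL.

Decompose tup/3: tup(zero,1,1) = tup(zero,1,1),  tup(empty,nil,5) = tup(empty,nil,5),  tup(6,q(empty),1) = tup(6,Q,1).
Delete trivial equation tup(zero,1,1) = tup(zero,1,1).
Delete trivial equation tup(empty,nil,5) = tup(empty,nil,5).
Decompose tup/3: 6 = 6,  q(empty) = Q,  1 = 1.
Delete trivial equation 6 = 6.
Bind Q := q(empty); substituting into the one remaining equation that mentions Q gives: tup(nil,5,q(empty)) = tup(nil,5,Y2).
Delete trivial equation 1 = 1.
Decompose tup/3: nil = nil,  5 = 5,  q(empty) = Y2.
Delete trivial equation nil = nil.
Delete trivial equation 5 = 5.
Bind Y2 := q(empty); substituting into the remaining equation gives: X1 = q(q(empty)).
Bind X1 := q(q(empty)).
MGU = { Q := q(empty), Y2 := q(empty), X1 := q(q(empty)) }, so X1 := q(q(empty)).

q(q(empty))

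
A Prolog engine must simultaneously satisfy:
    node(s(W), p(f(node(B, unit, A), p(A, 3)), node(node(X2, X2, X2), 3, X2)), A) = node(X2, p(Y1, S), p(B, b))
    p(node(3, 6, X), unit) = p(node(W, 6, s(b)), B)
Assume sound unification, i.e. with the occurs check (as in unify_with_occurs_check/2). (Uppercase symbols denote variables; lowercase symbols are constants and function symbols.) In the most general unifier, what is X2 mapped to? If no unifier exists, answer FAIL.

Decompose node/3: s(W) = X2,  p(f(node(B, unit, A), p(A, 3)), node(node(X2, X2, X2), 3, X2)) = p(Y1, S),  A = p(B, b).
Bind X2 := s(W); substituting into the one remaining equation that mentions X2 gives: p(f(node(B, unit, A), p(A, 3)), node(node(s(W), s(W), s(W)), 3, s(W))) = p(Y1, S).
Decompose p/2: f(node(B, unit, A), p(A, 3)) = Y1,  node(node(s(W), s(W), s(W)), 3, s(W)) = S.
Bind Y1 := f(node(B, unit, A), p(A, 3)); no other remaining equation mentions Y1.
Bind S := node(node(s(W), s(W), s(W)), 3, s(W)); no other remaining equation mentions S.
Bind A := p(B, b); no other remaining equation mentions A. Substituting into the earlier binding gives Y1 := f(node(B, unit, p(B, b)), p(p(B, b), 3)).
Decompose p/2: node(3, 6, X) = node(W, 6, s(b)),  unit = B.
Decompose node/3: 3 = W,  6 = 6,  X = s(b).
Bind W := 3; no other remaining equation mentions W. Substituting into the earlier bindings gives X2 := s(3), S := node(node(s(3), s(3), s(3)), 3, s(3)).
Delete trivial equation 6 = 6.
Bind X := s(b); no other remaining equation mentions X.
Bind B := unit. Substituting into the earlier bindings gives Y1 := f(node(unit, unit, p(unit, b)), p(p(unit, b), 3)), A := p(unit, b).
MGU = { X2 ↦ s(3), Y1 ↦ f(node(unit, unit, p(unit, b)), p(p(unit, b), 3)), S ↦ node(node(s(3), s(3), s(3)), 3, s(3)), A ↦ p(unit, b), W ↦ 3, X ↦ s(b), B ↦ unit }, so X2 ↦ s(3).

s(3)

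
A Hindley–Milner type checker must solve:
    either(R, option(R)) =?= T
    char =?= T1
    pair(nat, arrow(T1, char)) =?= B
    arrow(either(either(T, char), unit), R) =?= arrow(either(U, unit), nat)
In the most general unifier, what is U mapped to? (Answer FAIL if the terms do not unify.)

either(either(nat, option(nat)), char)

Bind T := either(R, option(R)); substituting into the one remaining equation that mentions T gives: arrow(either(either(either(R, option(R)), char), unit), R) =?= arrow(either(U, unit), nat).
Bind T1 := char; substituting into the one remaining equation that mentions T1 gives: pair(nat, arrow(char, char)) =?= B.
Bind B := pair(nat, arrow(char, char)); no other remaining equation mentions B.
Decompose arrow/2: either(either(either(R, option(R)), char), unit) =?= either(U, unit),  R =?= nat.
Decompose either/2: either(either(R, option(R)), char) =?= U,  unit =?= unit.
Bind U := either(either(R, option(R)), char); no other remaining equation mentions U.
Delete trivial equation unit =?= unit.
Bind R := nat. Substituting into the earlier bindings gives T := either(nat, option(nat)), U := either(either(nat, option(nat)), char).
MGU = { T ↦ either(nat, option(nat)), T1 ↦ char, B ↦ pair(nat, arrow(char, char)), U ↦ either(either(nat, option(nat)), char), R ↦ nat }, so U ↦ either(either(nat, option(nat)), char).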